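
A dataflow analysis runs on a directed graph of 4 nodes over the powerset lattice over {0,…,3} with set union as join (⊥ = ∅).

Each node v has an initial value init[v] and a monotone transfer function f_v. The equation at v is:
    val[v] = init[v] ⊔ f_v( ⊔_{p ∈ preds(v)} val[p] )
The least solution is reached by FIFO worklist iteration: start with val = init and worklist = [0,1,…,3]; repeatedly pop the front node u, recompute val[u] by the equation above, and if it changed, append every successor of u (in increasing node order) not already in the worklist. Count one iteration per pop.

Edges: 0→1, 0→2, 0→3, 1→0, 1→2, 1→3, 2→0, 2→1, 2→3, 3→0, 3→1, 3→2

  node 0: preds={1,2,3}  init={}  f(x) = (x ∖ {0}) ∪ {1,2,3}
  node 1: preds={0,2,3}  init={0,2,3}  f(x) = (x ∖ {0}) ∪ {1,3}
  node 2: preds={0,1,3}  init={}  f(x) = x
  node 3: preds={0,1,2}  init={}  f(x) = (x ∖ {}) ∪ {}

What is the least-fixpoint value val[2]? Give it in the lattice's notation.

Trace (7 dequeues):
  [1] u=0 | in {0,2,3} | out {1,2,3} | prev {} | push {}
  [2] u=1 | in {1,2,3} | out {0,1,2,3} | prev {0,2,3} | push {0}
  [3] u=2 | in {0,1,2,3} | out {0,1,2,3} | prev {} | push {1}
  [4] u=3 | in {0,1,2,3} | out {0,1,2,3} | prev {} | push {2}
  [5] u=0 | in {0,1,2,3} | out {1,2,3} | ==
  [6] u=1 | in {0,1,2,3} | out {0,1,2,3} | ==
  [7] u=2 | in {0,1,2,3} | out {0,1,2,3} | ==

Converged values:
  [0] {1,2,3}
  [1] {0,1,2,3}
  [2] {0,1,2,3}
  [3] {0,1,2,3}

{0,1,2,3}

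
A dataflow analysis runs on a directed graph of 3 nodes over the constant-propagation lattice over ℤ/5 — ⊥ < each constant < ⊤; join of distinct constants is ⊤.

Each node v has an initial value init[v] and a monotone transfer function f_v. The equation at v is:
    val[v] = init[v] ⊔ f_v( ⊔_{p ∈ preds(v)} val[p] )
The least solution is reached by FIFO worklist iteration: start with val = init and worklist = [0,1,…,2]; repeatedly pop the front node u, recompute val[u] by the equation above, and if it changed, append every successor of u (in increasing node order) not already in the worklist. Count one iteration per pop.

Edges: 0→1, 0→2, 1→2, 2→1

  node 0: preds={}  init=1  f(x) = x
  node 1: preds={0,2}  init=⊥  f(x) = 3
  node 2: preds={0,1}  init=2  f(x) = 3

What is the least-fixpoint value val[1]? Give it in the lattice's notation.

Iteration log — 4 steps:
  step 1. node 0  ⊔preds=⊥  new=1  stable
  step 2. node 1  ⊔preds=⊤  new=3  old=⊥  +wl: 
  step 3. node 2  ⊔preds=⊤  new=⊤  old=2  +wl: 1
  step 4. node 1  ⊔preds=⊤  new=3  stable

Least fixpoint reached:
  node 0: 1
  node 1: 3
  node 2: ⊤

3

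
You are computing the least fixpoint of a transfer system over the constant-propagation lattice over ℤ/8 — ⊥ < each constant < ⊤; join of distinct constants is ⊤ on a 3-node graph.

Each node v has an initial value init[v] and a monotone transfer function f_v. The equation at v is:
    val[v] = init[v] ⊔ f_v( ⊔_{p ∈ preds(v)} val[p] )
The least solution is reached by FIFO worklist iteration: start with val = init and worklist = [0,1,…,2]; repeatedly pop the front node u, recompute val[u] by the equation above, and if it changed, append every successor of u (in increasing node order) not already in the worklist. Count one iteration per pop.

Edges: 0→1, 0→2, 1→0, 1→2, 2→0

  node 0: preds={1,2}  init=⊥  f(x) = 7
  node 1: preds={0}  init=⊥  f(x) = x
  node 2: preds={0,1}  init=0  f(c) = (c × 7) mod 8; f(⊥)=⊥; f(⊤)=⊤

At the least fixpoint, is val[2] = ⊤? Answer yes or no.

yes

Trace (4 dequeues):
  [1] u=0 | in 0 | out 7 | prev ⊥ | push {}
  [2] u=1 | in 7 | out 7 | prev ⊥ | push {0}
  [3] u=2 | in 7 | out ⊤ | prev 0 | push {}
  [4] u=0 | in ⊤ | out 7 | ==

Converged values:
  [0] 7
  [1] 7
  [2] ⊤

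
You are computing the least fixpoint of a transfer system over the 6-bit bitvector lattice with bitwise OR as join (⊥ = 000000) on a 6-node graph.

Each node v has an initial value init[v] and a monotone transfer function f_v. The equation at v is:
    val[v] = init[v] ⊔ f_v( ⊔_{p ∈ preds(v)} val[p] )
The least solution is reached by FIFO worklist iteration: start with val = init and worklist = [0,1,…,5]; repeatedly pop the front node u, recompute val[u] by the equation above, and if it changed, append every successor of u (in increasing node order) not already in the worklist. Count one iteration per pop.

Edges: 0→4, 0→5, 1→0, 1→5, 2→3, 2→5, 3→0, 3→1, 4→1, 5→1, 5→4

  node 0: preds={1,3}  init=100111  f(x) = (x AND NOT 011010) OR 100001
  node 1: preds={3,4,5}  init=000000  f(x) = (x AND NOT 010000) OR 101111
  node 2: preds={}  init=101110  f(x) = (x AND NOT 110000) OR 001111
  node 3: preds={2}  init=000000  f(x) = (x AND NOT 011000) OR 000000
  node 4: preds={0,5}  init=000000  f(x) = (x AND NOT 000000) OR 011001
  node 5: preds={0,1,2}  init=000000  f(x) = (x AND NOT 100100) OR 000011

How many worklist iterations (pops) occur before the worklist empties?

Iteration log — 9 steps:
  step 1. node 0  ⊔preds=000000  new=100111  stable
  step 2. node 1  ⊔preds=000000  new=101111  old=000000  +wl: 0
  step 3. node 2  ⊔preds=000000  new=101111  old=101110  +wl: 
  step 4. node 3  ⊔preds=101111  new=100111  old=000000  +wl: 1
  step 5. node 4  ⊔preds=100111  new=111111  old=000000  +wl: 
  step 6. node 5  ⊔preds=101111  new=001011  old=000000  +wl: 4
  step 7. node 0  ⊔preds=101111  new=100111  stable
  step 8. node 1  ⊔preds=111111  new=101111  stable
  step 9. node 4  ⊔preds=101111  new=111111  stable

Least fixpoint reached:
  node 0: 100111
  node 1: 101111
  node 2: 101111
  node 3: 100111
  node 4: 111111
  node 5: 001011

9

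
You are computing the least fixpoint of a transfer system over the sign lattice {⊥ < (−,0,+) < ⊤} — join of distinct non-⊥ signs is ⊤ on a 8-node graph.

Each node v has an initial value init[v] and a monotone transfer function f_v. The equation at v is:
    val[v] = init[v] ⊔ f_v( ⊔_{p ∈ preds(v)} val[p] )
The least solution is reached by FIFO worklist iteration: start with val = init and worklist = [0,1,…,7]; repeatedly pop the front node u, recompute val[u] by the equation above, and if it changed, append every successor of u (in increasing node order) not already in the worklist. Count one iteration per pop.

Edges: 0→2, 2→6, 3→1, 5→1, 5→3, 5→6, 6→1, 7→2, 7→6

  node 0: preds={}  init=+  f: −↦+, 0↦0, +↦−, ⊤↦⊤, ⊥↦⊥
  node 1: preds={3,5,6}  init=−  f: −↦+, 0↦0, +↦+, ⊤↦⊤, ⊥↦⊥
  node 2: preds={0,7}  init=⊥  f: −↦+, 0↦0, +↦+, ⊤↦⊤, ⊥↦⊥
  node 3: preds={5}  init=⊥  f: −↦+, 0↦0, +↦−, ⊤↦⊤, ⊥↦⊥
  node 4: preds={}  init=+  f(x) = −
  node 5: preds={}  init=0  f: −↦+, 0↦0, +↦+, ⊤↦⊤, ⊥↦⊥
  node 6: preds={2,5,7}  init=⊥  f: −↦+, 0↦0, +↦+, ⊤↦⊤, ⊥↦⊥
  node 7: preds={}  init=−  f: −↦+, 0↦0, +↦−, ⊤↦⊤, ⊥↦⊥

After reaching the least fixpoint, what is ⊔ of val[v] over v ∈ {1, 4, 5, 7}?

Trace (9 dequeues):
  [1] u=0 | in ⊥ | out + | ==
  [2] u=1 | in 0 | out ⊤ | prev − | push {}
  [3] u=2 | in ⊤ | out ⊤ | prev ⊥ | push {}
  [4] u=3 | in 0 | out 0 | prev ⊥ | push {1}
  [5] u=4 | in ⊥ | out ⊤ | prev + | push {}
  [6] u=5 | in ⊥ | out 0 | ==
  [7] u=6 | in ⊤ | out ⊤ | prev ⊥ | push {}
  [8] u=7 | in ⊥ | out − | ==
  [9] u=1 | in ⊤ | out ⊤ | ==

Converged values:
  [0] +
  [1] ⊤
  [2] ⊤
  [3] 0
  [4] ⊤
  [5] 0
  [6] ⊤
  [7] −

⊤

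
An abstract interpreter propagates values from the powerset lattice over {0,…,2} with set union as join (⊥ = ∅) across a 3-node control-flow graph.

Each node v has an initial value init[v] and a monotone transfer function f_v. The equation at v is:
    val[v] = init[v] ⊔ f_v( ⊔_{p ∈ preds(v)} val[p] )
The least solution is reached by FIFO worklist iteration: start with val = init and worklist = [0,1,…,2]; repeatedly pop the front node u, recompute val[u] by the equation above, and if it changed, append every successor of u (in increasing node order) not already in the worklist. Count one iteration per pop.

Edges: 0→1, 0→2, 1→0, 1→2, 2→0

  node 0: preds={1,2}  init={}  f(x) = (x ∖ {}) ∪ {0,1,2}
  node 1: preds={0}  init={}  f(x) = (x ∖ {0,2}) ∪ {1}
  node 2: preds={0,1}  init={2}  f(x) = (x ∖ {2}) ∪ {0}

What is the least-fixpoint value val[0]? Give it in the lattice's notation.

Trace (4 dequeues):
  [1] u=0 | in {2} | out {0,1,2} | prev {} | push {}
  [2] u=1 | in {0,1,2} | out {1} | prev {} | push {0}
  [3] u=2 | in {0,1,2} | out {0,1,2} | prev {2} | push {}
  [4] u=0 | in {0,1,2} | out {0,1,2} | ==

Converged values:
  [0] {0,1,2}
  [1] {1}
  [2] {0,1,2}

{0,1,2}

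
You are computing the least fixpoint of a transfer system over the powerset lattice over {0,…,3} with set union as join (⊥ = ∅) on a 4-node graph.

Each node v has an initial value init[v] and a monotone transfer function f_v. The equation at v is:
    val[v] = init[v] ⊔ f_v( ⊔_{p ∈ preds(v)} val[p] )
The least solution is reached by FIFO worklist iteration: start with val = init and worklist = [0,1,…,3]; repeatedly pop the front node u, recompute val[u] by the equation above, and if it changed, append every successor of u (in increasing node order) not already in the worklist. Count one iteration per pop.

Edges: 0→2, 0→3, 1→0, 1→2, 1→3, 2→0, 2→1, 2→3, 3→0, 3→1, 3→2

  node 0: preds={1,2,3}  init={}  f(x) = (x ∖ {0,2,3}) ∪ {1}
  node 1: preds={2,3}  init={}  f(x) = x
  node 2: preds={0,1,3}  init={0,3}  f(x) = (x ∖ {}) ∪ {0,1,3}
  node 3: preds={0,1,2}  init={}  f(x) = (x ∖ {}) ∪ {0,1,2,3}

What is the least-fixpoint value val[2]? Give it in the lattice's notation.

{0,1,2,3}

Worklist (10 pops):
  #1 pop 0: in={0,3} → {1} (was {}); enqueue []
  #2 pop 1: in={0,3} → {0,3} (was {}); enqueue [0]
  #3 pop 2: in={0,1,3} → {0,1,3} (was {0,3}); enqueue [1]
  #4 pop 3: in={0,1,3} → {0,1,2,3} (was {}); enqueue [2]
  #5 pop 0: in={0,1,2,3} → {1} (no change)
  #6 pop 1: in={0,1,2,3} → {0,1,2,3} (was {0,3}); enqueue [0,3]
  #7 pop 2: in={0,1,2,3} → {0,1,2,3} (was {0,1,3}); enqueue [1]
  #8 pop 0: in={0,1,2,3} → {1} (no change)
  #9 pop 3: in={0,1,2,3} → {0,1,2,3} (no change)
  #10 pop 1: in={0,1,2,3} → {0,1,2,3} (no change)

Fixpoint:
  val[0] = {1}
  val[1] = {0,1,2,3}
  val[2] = {0,1,2,3}
  val[3] = {0,1,2,3}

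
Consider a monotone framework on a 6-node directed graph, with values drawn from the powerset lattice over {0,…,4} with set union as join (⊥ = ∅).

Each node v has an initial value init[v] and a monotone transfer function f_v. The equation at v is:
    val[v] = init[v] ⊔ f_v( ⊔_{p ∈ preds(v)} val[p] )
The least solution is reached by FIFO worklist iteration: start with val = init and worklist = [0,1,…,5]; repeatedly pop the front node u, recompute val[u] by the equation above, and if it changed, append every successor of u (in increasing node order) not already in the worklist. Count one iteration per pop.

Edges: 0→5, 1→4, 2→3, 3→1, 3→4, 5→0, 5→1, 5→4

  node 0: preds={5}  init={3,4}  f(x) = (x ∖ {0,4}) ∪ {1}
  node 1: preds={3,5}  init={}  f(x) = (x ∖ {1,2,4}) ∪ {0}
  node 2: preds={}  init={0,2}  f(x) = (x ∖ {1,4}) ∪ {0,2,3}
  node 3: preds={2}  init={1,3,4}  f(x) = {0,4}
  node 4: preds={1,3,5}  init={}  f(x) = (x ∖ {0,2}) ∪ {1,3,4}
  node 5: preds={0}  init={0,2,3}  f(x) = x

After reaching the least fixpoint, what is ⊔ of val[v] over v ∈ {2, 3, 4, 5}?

Worklist (9 pops):
  #1 pop 0: in={0,2,3} → {1,2,3,4} (was {3,4}); enqueue []
  #2 pop 1: in={0,1,2,3,4} → {0,3} (was {}); enqueue []
  #3 pop 2: in={} → {0,2,3} (was {0,2}); enqueue []
  #4 pop 3: in={0,2,3} → {0,1,3,4} (was {1,3,4}); enqueue [1]
  #5 pop 4: in={0,1,2,3,4} → {1,3,4} (was {}); enqueue []
  #6 pop 5: in={1,2,3,4} → {0,1,2,3,4} (was {0,2,3}); enqueue [0,4]
  #7 pop 1: in={0,1,2,3,4} → {0,3} (no change)
  #8 pop 0: in={0,1,2,3,4} → {1,2,3,4} (no change)
  #9 pop 4: in={0,1,2,3,4} → {1,3,4} (no change)

Fixpoint:
  val[0] = {1,2,3,4}
  val[1] = {0,3}
  val[2] = {0,2,3}
  val[3] = {0,1,3,4}
  val[4] = {1,3,4}
  val[5] = {0,1,2,3,4}

{0,1,2,3,4}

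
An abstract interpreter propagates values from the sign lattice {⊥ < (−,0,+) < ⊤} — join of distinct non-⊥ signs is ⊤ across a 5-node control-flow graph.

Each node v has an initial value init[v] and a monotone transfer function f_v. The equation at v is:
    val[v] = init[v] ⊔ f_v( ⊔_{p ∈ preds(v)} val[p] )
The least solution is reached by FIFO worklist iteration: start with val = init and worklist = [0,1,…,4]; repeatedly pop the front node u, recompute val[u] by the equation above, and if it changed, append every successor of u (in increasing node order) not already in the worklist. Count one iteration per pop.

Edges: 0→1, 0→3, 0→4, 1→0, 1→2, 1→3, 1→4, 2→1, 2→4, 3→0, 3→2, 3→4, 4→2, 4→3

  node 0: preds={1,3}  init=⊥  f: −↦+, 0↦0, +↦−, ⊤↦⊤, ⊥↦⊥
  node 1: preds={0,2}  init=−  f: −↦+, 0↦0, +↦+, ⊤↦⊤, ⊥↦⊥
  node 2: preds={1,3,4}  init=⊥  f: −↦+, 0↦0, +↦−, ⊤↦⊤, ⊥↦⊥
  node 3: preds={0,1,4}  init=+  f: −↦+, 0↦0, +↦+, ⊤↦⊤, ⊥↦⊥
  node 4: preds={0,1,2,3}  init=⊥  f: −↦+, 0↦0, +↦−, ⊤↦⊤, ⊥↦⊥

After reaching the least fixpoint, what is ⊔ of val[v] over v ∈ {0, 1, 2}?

⊤

Trace (9 dequeues):
  [1] u=0 | in ⊤ | out ⊤ | prev ⊥ | push {}
  [2] u=1 | in ⊤ | out ⊤ | prev − | push {0}
  [3] u=2 | in ⊤ | out ⊤ | prev ⊥ | push {1}
  [4] u=3 | in ⊤ | out ⊤ | prev + | push {2}
  [5] u=4 | in ⊤ | out ⊤ | prev ⊥ | push {3}
  [6] u=0 | in ⊤ | out ⊤ | ==
  [7] u=1 | in ⊤ | out ⊤ | ==
  [8] u=2 | in ⊤ | out ⊤ | ==
  [9] u=3 | in ⊤ | out ⊤ | ==

Converged values:
  [0] ⊤
  [1] ⊤
  [2] ⊤
  [3] ⊤
  [4] ⊤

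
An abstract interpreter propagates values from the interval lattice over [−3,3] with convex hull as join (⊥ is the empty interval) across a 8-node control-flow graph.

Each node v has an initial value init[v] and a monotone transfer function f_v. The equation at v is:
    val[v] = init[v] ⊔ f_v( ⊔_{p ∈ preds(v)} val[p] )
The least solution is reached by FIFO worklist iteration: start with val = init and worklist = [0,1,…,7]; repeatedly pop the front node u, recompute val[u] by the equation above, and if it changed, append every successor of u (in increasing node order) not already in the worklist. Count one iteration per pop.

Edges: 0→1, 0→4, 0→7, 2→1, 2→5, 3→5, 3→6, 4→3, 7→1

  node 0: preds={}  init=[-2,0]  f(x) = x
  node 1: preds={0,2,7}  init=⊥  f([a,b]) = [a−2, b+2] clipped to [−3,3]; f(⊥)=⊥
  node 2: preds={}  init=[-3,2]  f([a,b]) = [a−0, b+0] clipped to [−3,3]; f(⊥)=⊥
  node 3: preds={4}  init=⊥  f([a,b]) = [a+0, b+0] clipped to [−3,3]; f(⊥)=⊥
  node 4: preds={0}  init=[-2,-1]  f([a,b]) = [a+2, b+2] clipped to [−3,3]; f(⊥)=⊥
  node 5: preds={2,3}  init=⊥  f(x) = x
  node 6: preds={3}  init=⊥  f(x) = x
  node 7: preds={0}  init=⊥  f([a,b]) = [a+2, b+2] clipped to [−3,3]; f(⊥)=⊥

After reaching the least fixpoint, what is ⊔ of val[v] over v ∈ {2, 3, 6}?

[-3,2]

Trace (12 dequeues):
  [1] u=0 | in ⊥ | out [-2,0] | ==
  [2] u=1 | in [-3,2] | out [-3,3] | prev ⊥ | push {}
  [3] u=2 | in ⊥ | out [-3,2] | ==
  [4] u=3 | in [-2,-1] | out [-2,-1] | prev ⊥ | push {}
  [5] u=4 | in [-2,0] | out [-2,2] | prev [-2,-1] | push {3}
  [6] u=5 | in [-3,2] | out [-3,2] | prev ⊥ | push {}
  [7] u=6 | in [-2,-1] | out [-2,-1] | prev ⊥ | push {}
  [8] u=7 | in [-2,0] | out [0,2] | prev ⊥ | push {1}
  [9] u=3 | in [-2,2] | out [-2,2] | prev [-2,-1] | push {5,6}
  [10] u=1 | in [-3,2] | out [-3,3] | ==
  [11] u=5 | in [-3,2] | out [-3,2] | ==
  [12] u=6 | in [-2,2] | out [-2,2] | prev [-2,-1] | push {}

Converged values:
  [0] [-2,0]
  [1] [-3,3]
  [2] [-3,2]
  [3] [-2,2]
  [4] [-2,2]
  [5] [-3,2]
  [6] [-2,2]
  [7] [0,2]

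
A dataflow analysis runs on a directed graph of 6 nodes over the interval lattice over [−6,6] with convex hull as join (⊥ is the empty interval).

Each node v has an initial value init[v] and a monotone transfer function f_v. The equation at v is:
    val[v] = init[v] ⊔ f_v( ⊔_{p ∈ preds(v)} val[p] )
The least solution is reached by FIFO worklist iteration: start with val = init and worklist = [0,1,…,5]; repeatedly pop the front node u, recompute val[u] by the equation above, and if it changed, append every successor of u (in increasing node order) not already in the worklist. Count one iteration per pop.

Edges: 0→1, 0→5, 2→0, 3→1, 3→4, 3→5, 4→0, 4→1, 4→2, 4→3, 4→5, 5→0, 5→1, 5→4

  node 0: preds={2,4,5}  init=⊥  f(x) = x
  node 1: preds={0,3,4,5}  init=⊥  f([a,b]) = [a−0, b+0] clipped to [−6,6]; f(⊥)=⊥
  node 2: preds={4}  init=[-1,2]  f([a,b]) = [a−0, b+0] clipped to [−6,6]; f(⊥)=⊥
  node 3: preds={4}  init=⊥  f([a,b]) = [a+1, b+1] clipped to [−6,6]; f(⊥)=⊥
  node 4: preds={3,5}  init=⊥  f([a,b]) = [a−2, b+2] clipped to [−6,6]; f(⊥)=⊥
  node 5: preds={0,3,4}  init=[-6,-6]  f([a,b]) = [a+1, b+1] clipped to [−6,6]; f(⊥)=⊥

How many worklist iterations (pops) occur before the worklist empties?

23

Worklist (23 pops):
  #1 pop 0: in=[-6,2] → [-6,2] (was ⊥); enqueue []
  #2 pop 1: in=[-6,2] → [-6,2] (was ⊥); enqueue []
  #3 pop 2: in=⊥ → [-1,2] (no change)
  #4 pop 3: in=⊥ → ⊥ (no change)
  #5 pop 4: in=[-6,-6] → [-6,-4] (was ⊥); enqueue [0,1,2,3]
  #6 pop 5: in=[-6,2] → [-6,3] (was [-6,-6]); enqueue [4]
  #7 pop 0: in=[-6,3] → [-6,3] (was [-6,2]); enqueue [5]
  #8 pop 1: in=[-6,3] → [-6,3] (was [-6,2]); enqueue []
  #9 pop 2: in=[-6,-4] → [-6,2] (was [-1,2]); enqueue [0]
  #10 pop 3: in=[-6,-4] → [-5,-3] (was ⊥); enqueue [1]
  #11 pop 4: in=[-6,3] → [-6,5] (was [-6,-4]); enqueue [2,3]
  #12 pop 5: in=[-6,5] → [-6,6] (was [-6,3]); enqueue [4]
  #13 pop 0: in=[-6,6] → [-6,6] (was [-6,3]); enqueue [5]
  #14 pop 1: in=[-6,6] → [-6,6] (was [-6,3]); enqueue []
  #15 pop 2: in=[-6,5] → [-6,5] (was [-6,2]); enqueue [0]
  #16 pop 3: in=[-6,5] → [-5,6] (was [-5,-3]); enqueue [1]
  #17 pop 4: in=[-6,6] → [-6,6] (was [-6,5]); enqueue [2,3]
  #18 pop 5: in=[-6,6] → [-6,6] (no change)
  #19 pop 0: in=[-6,6] → [-6,6] (no change)
  #20 pop 1: in=[-6,6] → [-6,6] (no change)
  #21 pop 2: in=[-6,6] → [-6,6] (was [-6,5]); enqueue [0]
  #22 pop 3: in=[-6,6] → [-5,6] (no change)
  #23 pop 0: in=[-6,6] → [-6,6] (no change)

Fixpoint:
  val[0] = [-6,6]
  val[1] = [-6,6]
  val[2] = [-6,6]
  val[3] = [-5,6]
  val[4] = [-6,6]
  val[5] = [-6,6]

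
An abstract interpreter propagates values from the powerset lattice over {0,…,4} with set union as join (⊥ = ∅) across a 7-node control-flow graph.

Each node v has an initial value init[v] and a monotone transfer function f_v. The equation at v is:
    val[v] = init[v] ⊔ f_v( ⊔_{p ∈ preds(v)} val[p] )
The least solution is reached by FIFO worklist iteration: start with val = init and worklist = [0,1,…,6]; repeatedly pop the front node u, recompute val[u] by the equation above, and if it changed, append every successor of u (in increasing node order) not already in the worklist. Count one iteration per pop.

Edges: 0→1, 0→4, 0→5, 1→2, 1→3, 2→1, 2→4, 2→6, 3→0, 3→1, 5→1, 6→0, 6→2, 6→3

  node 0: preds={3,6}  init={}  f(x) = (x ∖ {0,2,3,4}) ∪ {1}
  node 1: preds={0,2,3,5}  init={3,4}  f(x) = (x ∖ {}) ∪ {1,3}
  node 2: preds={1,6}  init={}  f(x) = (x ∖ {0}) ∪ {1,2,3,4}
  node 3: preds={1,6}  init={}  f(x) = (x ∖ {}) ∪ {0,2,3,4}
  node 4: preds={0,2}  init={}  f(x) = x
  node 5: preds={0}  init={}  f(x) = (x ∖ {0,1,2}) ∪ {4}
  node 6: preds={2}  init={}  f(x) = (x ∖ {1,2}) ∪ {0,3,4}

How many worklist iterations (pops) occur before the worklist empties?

Worklist (11 pops):
  #1 pop 0: in={} → {1} (was {}); enqueue []
  #2 pop 1: in={1} → {1,3,4} (was {3,4}); enqueue []
  #3 pop 2: in={1,3,4} → {1,2,3,4} (was {}); enqueue [1]
  #4 pop 3: in={1,3,4} → {0,1,2,3,4} (was {}); enqueue [0]
  #5 pop 4: in={1,2,3,4} → {1,2,3,4} (was {}); enqueue []
  #6 pop 5: in={1} → {4} (was {}); enqueue []
  #7 pop 6: in={1,2,3,4} → {0,3,4} (was {}); enqueue [2,3]
  #8 pop 1: in={0,1,2,3,4} → {0,1,2,3,4} (was {1,3,4}); enqueue []
  #9 pop 0: in={0,1,2,3,4} → {1} (no change)
  #10 pop 2: in={0,1,2,3,4} → {1,2,3,4} (no change)
  #11 pop 3: in={0,1,2,3,4} → {0,1,2,3,4} (no change)

Fixpoint:
  val[0] = {1}
  val[1] = {0,1,2,3,4}
  val[2] = {1,2,3,4}
  val[3] = {0,1,2,3,4}
  val[4] = {1,2,3,4}
  val[5] = {4}
  val[6] = {0,3,4}

11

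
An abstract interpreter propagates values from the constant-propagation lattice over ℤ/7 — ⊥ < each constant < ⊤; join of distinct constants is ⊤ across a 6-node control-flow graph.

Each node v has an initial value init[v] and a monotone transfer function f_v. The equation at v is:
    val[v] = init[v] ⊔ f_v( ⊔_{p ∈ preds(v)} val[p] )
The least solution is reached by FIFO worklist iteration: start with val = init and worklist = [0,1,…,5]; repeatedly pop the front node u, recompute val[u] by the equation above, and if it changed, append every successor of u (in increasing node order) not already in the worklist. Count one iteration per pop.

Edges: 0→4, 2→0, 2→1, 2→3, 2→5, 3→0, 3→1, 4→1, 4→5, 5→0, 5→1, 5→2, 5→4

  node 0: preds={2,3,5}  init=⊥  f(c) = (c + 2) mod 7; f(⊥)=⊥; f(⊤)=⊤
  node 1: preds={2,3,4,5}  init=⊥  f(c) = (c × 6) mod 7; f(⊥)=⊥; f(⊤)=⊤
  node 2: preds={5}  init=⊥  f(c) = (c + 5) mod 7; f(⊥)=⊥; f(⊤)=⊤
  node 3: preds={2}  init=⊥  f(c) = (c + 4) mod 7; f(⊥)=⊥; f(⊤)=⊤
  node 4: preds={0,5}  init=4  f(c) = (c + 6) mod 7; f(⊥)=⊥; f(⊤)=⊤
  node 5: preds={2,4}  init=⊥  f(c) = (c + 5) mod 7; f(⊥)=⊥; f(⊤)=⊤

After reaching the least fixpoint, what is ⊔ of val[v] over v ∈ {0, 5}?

Iteration log — 24 steps:
  step 1. node 0  ⊔preds=⊥  new=⊥  stable
  step 2. node 1  ⊔preds=4  new=3  old=⊥  +wl: 
  step 3. node 2  ⊔preds=⊥  new=⊥  stable
  step 4. node 3  ⊔preds=⊥  new=⊥  stable
  step 5. node 4  ⊔preds=⊥  new=4  stable
  step 6. node 5  ⊔preds=4  new=2  old=⊥  +wl: 0,1,2,4
  step 7. node 0  ⊔preds=2  new=4  old=⊥  +wl: 
  step 8. node 1  ⊔preds=⊤  new=⊤  old=3  +wl: 
  step 9. node 2  ⊔preds=2  new=0  old=⊥  +wl: 0,1,3,5
  step 10. node 4  ⊔preds=⊤  new=⊤  old=4  +wl: 
  step 11. node 0  ⊔preds=⊤  new=⊤  old=4  +wl: 4
  step 12. node 1  ⊔preds=⊤  new=⊤  stable
  step 13. node 3  ⊔preds=0  new=4  old=⊥  +wl: 0,1
  step 14. node 5  ⊔preds=⊤  new=⊤  old=2  +wl: 2
  step 15. node 4  ⊔preds=⊤  new=⊤  stable
  step 16. node 0  ⊔preds=⊤  new=⊤  stable
  step 17. node 1  ⊔preds=⊤  new=⊤  stable
  step 18. node 2  ⊔preds=⊤  new=⊤  old=0  +wl: 0,1,3,5
  step 19. node 0  ⊔preds=⊤  new=⊤  stable
  step 20. node 1  ⊔preds=⊤  new=⊤  stable
  step 21. node 3  ⊔preds=⊤  new=⊤  old=4  +wl: 0,1
  step 22. node 5  ⊔preds=⊤  new=⊤  stable
  step 23. node 0  ⊔preds=⊤  new=⊤  stable
  step 24. node 1  ⊔preds=⊤  new=⊤  stable

Least fixpoint reached:
  node 0: ⊤
  node 1: ⊤
  node 2: ⊤
  node 3: ⊤
  node 4: ⊤
  node 5: ⊤

⊤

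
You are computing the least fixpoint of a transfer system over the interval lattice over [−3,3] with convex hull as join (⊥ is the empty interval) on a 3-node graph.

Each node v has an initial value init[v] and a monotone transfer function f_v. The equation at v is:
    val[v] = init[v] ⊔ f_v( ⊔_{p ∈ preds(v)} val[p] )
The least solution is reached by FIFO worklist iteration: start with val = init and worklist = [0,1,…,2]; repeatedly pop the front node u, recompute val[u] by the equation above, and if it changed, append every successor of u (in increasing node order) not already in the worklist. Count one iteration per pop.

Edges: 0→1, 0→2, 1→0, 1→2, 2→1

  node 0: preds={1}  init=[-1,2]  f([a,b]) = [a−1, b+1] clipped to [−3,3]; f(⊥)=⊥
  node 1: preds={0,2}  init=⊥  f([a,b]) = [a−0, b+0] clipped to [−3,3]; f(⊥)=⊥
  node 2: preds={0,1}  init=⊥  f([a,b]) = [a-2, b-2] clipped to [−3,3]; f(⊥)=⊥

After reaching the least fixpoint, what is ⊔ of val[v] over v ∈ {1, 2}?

[-3,3]

Worklist (9 pops):
  #1 pop 0: in=⊥ → [-1,2] (no change)
  #2 pop 1: in=[-1,2] → [-1,2] (was ⊥); enqueue [0]
  #3 pop 2: in=[-1,2] → [-3,0] (was ⊥); enqueue [1]
  #4 pop 0: in=[-1,2] → [-2,3] (was [-1,2]); enqueue [2]
  #5 pop 1: in=[-3,3] → [-3,3] (was [-1,2]); enqueue [0]
  #6 pop 2: in=[-3,3] → [-3,1] (was [-3,0]); enqueue [1]
  #7 pop 0: in=[-3,3] → [-3,3] (was [-2,3]); enqueue [2]
  #8 pop 1: in=[-3,3] → [-3,3] (no change)
  #9 pop 2: in=[-3,3] → [-3,1] (no change)

Fixpoint:
  val[0] = [-3,3]
  val[1] = [-3,3]
  val[2] = [-3,1]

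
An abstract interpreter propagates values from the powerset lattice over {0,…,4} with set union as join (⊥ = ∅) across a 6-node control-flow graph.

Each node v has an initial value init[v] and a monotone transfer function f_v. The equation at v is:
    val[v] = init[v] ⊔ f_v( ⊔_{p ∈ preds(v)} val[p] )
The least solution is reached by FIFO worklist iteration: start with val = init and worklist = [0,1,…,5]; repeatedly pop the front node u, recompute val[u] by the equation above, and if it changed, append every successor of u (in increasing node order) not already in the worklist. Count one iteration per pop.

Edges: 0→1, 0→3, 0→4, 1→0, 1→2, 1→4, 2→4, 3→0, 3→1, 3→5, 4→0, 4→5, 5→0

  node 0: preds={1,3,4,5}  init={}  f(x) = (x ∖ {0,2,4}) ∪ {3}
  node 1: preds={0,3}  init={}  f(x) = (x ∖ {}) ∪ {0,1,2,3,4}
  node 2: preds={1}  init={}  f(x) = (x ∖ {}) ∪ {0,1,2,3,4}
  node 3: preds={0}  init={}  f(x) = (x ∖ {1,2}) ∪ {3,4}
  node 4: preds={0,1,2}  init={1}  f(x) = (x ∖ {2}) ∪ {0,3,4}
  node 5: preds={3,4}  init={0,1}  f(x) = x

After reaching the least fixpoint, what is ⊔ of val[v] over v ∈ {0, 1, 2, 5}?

{0,1,2,3,4}

Worklist (8 pops):
  #1 pop 0: in={0,1} → {1,3} (was {}); enqueue []
  #2 pop 1: in={1,3} → {0,1,2,3,4} (was {}); enqueue [0]
  #3 pop 2: in={0,1,2,3,4} → {0,1,2,3,4} (was {}); enqueue []
  #4 pop 3: in={1,3} → {3,4} (was {}); enqueue [1]
  #5 pop 4: in={0,1,2,3,4} → {0,1,3,4} (was {1}); enqueue []
  #6 pop 5: in={0,1,3,4} → {0,1,3,4} (was {0,1}); enqueue []
  #7 pop 0: in={0,1,2,3,4} → {1,3} (no change)
  #8 pop 1: in={1,3,4} → {0,1,2,3,4} (no change)

Fixpoint:
  val[0] = {1,3}
  val[1] = {0,1,2,3,4}
  val[2] = {0,1,2,3,4}
  val[3] = {3,4}
  val[4] = {0,1,3,4}
  val[5] = {0,1,3,4}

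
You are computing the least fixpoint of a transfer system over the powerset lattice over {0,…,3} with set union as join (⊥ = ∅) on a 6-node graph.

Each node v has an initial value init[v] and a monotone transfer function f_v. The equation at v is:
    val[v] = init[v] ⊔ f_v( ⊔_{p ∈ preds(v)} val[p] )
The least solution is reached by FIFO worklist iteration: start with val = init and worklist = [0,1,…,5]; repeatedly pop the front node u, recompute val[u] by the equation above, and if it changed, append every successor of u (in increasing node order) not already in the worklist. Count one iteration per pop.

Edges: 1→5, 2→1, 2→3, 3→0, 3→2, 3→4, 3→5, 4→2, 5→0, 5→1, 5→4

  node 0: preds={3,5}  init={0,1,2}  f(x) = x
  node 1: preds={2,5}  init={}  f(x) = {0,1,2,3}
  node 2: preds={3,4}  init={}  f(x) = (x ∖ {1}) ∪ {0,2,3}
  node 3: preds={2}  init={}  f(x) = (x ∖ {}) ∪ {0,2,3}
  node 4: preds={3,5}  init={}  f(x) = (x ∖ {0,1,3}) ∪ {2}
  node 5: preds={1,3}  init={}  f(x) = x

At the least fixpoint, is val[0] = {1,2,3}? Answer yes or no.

Iteration log — 10 steps:
  step 1. node 0  ⊔preds={}  new={0,1,2}  stable
  step 2. node 1  ⊔preds={}  new={0,1,2,3}  old={}  +wl: 
  step 3. node 2  ⊔preds={}  new={0,2,3}  old={}  +wl: 1
  step 4. node 3  ⊔preds={0,2,3}  new={0,2,3}  old={}  +wl: 0,2
  step 5. node 4  ⊔preds={0,2,3}  new={2}  old={}  +wl: 
  step 6. node 5  ⊔preds={0,1,2,3}  new={0,1,2,3}  old={}  +wl: 4
  step 7. node 1  ⊔preds={0,1,2,3}  new={0,1,2,3}  stable
  step 8. node 0  ⊔preds={0,1,2,3}  new={0,1,2,3}  old={0,1,2}  +wl: 
  step 9. node 2  ⊔preds={0,2,3}  new={0,2,3}  stable
  step 10. node 4  ⊔preds={0,1,2,3}  new={2}  stable

Least fixpoint reached:
  node 0: {0,1,2,3}
  node 1: {0,1,2,3}
  node 2: {0,2,3}
  node 3: {0,2,3}
  node 4: {2}
  node 5: {0,1,2,3}

no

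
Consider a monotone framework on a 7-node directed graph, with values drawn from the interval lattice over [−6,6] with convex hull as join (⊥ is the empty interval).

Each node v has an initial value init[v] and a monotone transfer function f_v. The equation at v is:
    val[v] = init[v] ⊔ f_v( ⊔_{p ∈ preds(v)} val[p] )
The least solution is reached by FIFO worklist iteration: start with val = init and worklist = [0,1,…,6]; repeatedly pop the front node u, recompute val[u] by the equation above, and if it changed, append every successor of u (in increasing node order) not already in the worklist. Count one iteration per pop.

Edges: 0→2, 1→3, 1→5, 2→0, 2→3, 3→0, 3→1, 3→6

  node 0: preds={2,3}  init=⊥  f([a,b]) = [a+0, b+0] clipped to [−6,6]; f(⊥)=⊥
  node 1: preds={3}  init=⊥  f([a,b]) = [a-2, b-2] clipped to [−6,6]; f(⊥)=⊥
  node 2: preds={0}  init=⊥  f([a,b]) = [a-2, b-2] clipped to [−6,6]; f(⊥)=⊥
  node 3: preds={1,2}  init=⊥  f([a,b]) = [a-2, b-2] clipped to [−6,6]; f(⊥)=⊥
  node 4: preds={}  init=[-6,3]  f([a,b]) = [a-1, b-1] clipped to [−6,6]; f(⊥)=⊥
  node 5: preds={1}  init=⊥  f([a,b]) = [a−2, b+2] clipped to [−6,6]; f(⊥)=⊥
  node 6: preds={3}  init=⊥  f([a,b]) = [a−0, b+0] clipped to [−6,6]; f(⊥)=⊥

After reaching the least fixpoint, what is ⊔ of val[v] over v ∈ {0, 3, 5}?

⊥

Iteration log — 7 steps:
  step 1. node 0  ⊔preds=⊥  new=⊥  stable
  step 2. node 1  ⊔preds=⊥  new=⊥  stable
  step 3. node 2  ⊔preds=⊥  new=⊥  stable
  step 4. node 3  ⊔preds=⊥  new=⊥  stable
  step 5. node 4  ⊔preds=⊥  new=[-6,3]  stable
  step 6. node 5  ⊔preds=⊥  new=⊥  stable
  step 7. node 6  ⊔preds=⊥  new=⊥  stable

Least fixpoint reached:
  node 0: ⊥
  node 1: ⊥
  node 2: ⊥
  node 3: ⊥
  node 4: [-6,3]
  node 5: ⊥
  node 6: ⊥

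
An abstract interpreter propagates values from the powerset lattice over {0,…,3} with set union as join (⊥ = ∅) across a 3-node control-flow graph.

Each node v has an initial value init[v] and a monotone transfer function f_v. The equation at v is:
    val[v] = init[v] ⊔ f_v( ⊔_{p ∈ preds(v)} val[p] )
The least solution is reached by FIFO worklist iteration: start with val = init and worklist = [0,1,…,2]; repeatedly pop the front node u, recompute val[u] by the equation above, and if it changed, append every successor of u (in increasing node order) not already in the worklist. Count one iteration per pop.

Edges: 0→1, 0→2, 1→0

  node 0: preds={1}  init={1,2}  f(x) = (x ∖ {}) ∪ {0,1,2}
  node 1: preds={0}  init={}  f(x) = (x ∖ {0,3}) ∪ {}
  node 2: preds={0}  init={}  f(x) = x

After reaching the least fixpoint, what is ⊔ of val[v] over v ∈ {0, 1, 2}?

{0,1,2}

Iteration log — 4 steps:
  step 1. node 0  ⊔preds={}  new={0,1,2}  old={1,2}  +wl: 
  step 2. node 1  ⊔preds={0,1,2}  new={1,2}  old={}  +wl: 0
  step 3. node 2  ⊔preds={0,1,2}  new={0,1,2}  old={}  +wl: 
  step 4. node 0  ⊔preds={1,2}  new={0,1,2}  stable

Least fixpoint reached:
  node 0: {0,1,2}
  node 1: {1,2}
  node 2: {0,1,2}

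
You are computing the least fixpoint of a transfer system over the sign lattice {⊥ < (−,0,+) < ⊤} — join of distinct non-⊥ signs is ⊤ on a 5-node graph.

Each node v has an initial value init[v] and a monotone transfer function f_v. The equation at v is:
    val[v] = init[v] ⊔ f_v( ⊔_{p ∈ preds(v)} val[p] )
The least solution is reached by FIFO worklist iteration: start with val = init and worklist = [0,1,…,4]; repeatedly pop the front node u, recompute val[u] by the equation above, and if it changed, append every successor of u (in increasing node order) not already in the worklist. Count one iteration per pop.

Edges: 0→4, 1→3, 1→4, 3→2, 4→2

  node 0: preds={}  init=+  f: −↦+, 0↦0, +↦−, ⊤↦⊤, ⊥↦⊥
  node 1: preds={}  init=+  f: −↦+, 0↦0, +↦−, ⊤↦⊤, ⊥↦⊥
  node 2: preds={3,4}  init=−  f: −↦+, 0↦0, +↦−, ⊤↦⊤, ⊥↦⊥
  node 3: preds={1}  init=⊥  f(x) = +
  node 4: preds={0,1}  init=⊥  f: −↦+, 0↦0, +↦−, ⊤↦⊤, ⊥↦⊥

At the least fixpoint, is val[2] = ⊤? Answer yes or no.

yes

Trace (6 dequeues):
  [1] u=0 | in ⊥ | out + | ==
  [2] u=1 | in ⊥ | out + | ==
  [3] u=2 | in ⊥ | out − | ==
  [4] u=3 | in + | out + | prev ⊥ | push {2}
  [5] u=4 | in + | out − | prev ⊥ | push {}
  [6] u=2 | in ⊤ | out ⊤ | prev − | push {}

Converged values:
  [0] +
  [1] +
  [2] ⊤
  [3] +
  [4] −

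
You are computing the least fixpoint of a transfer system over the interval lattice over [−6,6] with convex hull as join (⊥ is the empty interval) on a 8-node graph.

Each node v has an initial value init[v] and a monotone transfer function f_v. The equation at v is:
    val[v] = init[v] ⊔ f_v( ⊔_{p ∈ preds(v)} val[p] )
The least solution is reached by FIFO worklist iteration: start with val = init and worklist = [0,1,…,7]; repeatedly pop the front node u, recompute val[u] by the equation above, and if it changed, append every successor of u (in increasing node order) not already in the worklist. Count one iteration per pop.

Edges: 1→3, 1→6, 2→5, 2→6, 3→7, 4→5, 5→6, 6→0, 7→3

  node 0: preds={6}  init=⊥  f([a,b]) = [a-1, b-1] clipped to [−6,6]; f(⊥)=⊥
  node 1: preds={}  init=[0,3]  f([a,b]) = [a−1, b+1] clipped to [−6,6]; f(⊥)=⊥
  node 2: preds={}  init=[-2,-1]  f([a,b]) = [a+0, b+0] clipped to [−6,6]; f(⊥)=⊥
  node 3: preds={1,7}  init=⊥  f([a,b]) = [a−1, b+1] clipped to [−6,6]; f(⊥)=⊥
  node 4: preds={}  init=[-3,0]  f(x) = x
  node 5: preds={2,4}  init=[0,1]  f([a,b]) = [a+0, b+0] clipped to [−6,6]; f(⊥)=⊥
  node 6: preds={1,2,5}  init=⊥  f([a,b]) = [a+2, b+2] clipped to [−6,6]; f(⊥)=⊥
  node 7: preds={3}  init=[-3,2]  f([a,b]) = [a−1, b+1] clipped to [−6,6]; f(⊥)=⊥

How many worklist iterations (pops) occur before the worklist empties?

12

Worklist (12 pops):
  #1 pop 0: in=⊥ → ⊥ (no change)
  #2 pop 1: in=⊥ → [0,3] (no change)
  #3 pop 2: in=⊥ → [-2,-1] (no change)
  #4 pop 3: in=[-3,3] → [-4,4] (was ⊥); enqueue []
  #5 pop 4: in=⊥ → [-3,0] (no change)
  #6 pop 5: in=[-3,0] → [-3,1] (was [0,1]); enqueue []
  #7 pop 6: in=[-3,3] → [-1,5] (was ⊥); enqueue [0]
  #8 pop 7: in=[-4,4] → [-5,5] (was [-3,2]); enqueue [3]
  #9 pop 0: in=[-1,5] → [-2,4] (was ⊥); enqueue []
  #10 pop 3: in=[-5,5] → [-6,6] (was [-4,4]); enqueue [7]
  #11 pop 7: in=[-6,6] → [-6,6] (was [-5,5]); enqueue [3]
  #12 pop 3: in=[-6,6] → [-6,6] (no change)

Fixpoint:
  val[0] = [-2,4]
  val[1] = [0,3]
  val[2] = [-2,-1]
  val[3] = [-6,6]
  val[4] = [-3,0]
  val[5] = [-3,1]
  val[6] = [-1,5]
  val[7] = [-6,6]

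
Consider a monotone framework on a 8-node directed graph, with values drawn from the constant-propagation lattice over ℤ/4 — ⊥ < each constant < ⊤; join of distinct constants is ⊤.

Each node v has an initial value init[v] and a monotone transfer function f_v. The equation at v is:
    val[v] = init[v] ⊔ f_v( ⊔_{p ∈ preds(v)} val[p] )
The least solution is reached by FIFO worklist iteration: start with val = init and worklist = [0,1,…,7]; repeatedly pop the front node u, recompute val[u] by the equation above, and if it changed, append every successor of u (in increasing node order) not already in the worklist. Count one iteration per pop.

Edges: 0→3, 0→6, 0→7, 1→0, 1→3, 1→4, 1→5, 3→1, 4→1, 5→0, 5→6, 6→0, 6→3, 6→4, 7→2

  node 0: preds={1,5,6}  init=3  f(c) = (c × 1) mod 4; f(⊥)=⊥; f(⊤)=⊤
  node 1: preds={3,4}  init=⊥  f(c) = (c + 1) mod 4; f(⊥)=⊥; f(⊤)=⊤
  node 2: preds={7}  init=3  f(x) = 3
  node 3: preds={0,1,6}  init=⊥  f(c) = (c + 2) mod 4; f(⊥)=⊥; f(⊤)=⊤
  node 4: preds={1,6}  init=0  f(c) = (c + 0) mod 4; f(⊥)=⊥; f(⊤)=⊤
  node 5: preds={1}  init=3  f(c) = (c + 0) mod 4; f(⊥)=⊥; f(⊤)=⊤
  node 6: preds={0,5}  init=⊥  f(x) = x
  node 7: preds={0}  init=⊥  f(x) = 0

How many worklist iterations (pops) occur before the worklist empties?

17

Worklist (17 pops):
  #1 pop 0: in=3 → 3 (no change)
  #2 pop 1: in=0 → 1 (was ⊥); enqueue [0]
  #3 pop 2: in=⊥ → 3 (no change)
  #4 pop 3: in=⊤ → ⊤ (was ⊥); enqueue [1]
  #5 pop 4: in=1 → ⊤ (was 0); enqueue []
  #6 pop 5: in=1 → ⊤ (was 3); enqueue []
  #7 pop 6: in=⊤ → ⊤ (was ⊥); enqueue [3,4]
  #8 pop 7: in=3 → 0 (was ⊥); enqueue [2]
  #9 pop 0: in=⊤ → ⊤ (was 3); enqueue [6,7]
  #10 pop 1: in=⊤ → ⊤ (was 1); enqueue [0,5]
  #11 pop 3: in=⊤ → ⊤ (no change)
  #12 pop 4: in=⊤ → ⊤ (no change)
  #13 pop 2: in=0 → 3 (no change)
  #14 pop 6: in=⊤ → ⊤ (no change)
  #15 pop 7: in=⊤ → 0 (no change)
  #16 pop 0: in=⊤ → ⊤ (no change)
  #17 pop 5: in=⊤ → ⊤ (no change)

Fixpoint:
  val[0] = ⊤
  val[1] = ⊤
  val[2] = 3
  val[3] = ⊤
  val[4] = ⊤
  val[5] = ⊤
  val[6] = ⊤
  val[7] = 0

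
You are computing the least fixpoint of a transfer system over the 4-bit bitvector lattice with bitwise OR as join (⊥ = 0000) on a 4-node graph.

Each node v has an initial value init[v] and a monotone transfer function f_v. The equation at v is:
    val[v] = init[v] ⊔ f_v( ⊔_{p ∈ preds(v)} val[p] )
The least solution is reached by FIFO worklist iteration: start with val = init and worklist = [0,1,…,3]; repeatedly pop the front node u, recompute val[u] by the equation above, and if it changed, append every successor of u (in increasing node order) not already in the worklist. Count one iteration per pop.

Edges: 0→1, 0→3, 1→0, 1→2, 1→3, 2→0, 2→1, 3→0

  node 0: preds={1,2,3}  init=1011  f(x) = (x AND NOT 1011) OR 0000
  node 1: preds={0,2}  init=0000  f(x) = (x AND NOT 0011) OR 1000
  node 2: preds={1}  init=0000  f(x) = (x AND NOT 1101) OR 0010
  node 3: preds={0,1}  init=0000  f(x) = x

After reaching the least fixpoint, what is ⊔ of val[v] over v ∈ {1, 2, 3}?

Trace (6 dequeues):
  [1] u=0 | in 0000 | out 1011 | ==
  [2] u=1 | in 1011 | out 1000 | prev 0000 | push {0}
  [3] u=2 | in 1000 | out 0010 | prev 0000 | push {1}
  [4] u=3 | in 1011 | out 1011 | prev 0000 | push {}
  [5] u=0 | in 1011 | out 1011 | ==
  [6] u=1 | in 1011 | out 1000 | ==

Converged values:
  [0] 1011
  [1] 1000
  [2] 0010
  [3] 1011

1011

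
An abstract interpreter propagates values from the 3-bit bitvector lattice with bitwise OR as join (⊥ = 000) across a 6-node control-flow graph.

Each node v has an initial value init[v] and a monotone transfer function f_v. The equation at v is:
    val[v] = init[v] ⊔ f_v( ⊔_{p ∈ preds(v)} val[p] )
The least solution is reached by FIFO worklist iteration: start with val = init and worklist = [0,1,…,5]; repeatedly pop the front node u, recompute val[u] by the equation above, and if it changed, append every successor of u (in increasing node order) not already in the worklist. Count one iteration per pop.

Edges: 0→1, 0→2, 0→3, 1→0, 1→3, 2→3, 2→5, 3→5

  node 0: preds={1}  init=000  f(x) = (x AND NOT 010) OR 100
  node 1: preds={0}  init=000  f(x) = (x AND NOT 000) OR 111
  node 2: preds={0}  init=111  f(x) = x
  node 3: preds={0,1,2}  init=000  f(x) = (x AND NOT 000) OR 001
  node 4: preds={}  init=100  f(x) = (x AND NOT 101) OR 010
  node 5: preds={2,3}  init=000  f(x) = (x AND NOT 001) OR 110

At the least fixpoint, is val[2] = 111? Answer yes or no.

Trace (10 dequeues):
  [1] u=0 | in 000 | out 100 | prev 000 | push {}
  [2] u=1 | in 100 | out 111 | prev 000 | push {0}
  [3] u=2 | in 100 | out 111 | ==
  [4] u=3 | in 111 | out 111 | prev 000 | push {}
  [5] u=4 | in 000 | out 110 | prev 100 | push {}
  [6] u=5 | in 111 | out 110 | prev 000 | push {}
  [7] u=0 | in 111 | out 101 | prev 100 | push {1,2,3}
  [8] u=1 | in 101 | out 111 | ==
  [9] u=2 | in 101 | out 111 | ==
  [10] u=3 | in 111 | out 111 | ==

Converged values:
  [0] 101
  [1] 111
  [2] 111
  [3] 111
  [4] 110
  [5] 110

yes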